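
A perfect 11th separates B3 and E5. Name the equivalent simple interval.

P4

Subtracting seven from the interval number removes an octave: 11 − 7 = 4.
That makes a perfect eleventh a compound perfect fourth — an octave plus a perfect fourth.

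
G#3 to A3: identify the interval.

m2

G to A spans two letter names (G-A), so the interval is some kind of second.
G#3 to A3 is 1 semitone, a half step short of the major second (2), so this is minor.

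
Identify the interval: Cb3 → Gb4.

perfect 12th

C to G spans five letter names (C-D-E-F-G), plus an octave — that makes it a twelfth of some quality.
Counting semitones, Cb3→Gb4 is 19, which is the perfect twelfth.
(Equivalently, a compound perfect fifth: a perfect fifth plus an octave.)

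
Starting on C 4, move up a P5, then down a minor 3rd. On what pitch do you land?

E 4

Up a perfect fifth from C4: G4 (7 semitones up).
Down a minor third from G4: E4 (3 semitones down).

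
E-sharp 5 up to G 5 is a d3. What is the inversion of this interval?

Inverted interval numbers add to nine, so a third pairs with a sixth (3 + 6 = 9).
Quality inverts too: diminished becomes augmented. That makes the inversion an augmented sixth.

augmented 6th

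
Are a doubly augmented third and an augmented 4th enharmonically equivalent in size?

A doubly augmented third = 6 semitones = an augmented fourth; enharmonically equal.

Yes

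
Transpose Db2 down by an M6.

The sixth takes the letter from D down to F.
A major sixth is 9 semitones; 9 semitones down from Db2 gives Fb1.

Fb1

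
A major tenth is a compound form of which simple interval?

major third

Each octave removed subtracts seven from the number: 10 − 7 = 3.
Quality carries through unchanged, so the simple form is a major third.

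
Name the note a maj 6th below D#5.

Six letter names down from D: F.
A major sixth spans 9 semitones, so from D#5 the target pitch is F#4.

F#4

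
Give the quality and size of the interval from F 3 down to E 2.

Descending from F3 to E2 is the same interval as ascending E2 to F3.
E to F spans two letter names (E-F), plus an octave: a ninth.
E2 to F3 is 13 semitones, a half step short of the major ninth (14), so this is minor.
(Equivalently, a compound minor second: a minor second plus an octave.)

m9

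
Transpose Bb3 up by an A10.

D#5

Three letters up from B (plus an octave) reaches D.
An augmented tenth is 17 semitones; 17 semitones up from Bb3 gives D#5.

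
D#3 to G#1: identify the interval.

Descending from D#3 to G#1 is the same interval as ascending G#1 to D#3.
G to D spans five letter names (G-A-B-C-D), plus an octave — that makes it a twelfth of some quality.
G#1 to D#3 is 19 semitones, matching the perfect twelfth exactly, so the quality is perfect.
(Equivalently, a compound perfect fifth: a perfect fifth plus an octave.)

perfect twelfth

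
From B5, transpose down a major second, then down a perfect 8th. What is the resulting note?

Down a major second from B5: A5 (2 semitones down).
A perfect octave down from A5 is A4.

A4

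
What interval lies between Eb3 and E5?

augmented 15th

E to E is the same letter name, plus 2 octaves, so the interval is some kind of fifteenth.
Eb3 to E5 spans 25 semitones — one semitone wider than the perfect fifteenth (24) — giving an augmented fifteenth.
(Equivalently, a compound augmented octave: an augmented octave plus an octave.)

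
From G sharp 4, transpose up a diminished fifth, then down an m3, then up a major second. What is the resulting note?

G#4 up a diminished fifth → D5 (6 semitones).
D5 down a minor third → B4 (3 semitones).
B4 up a major second → C#5 (2 semitones).

C sharp 5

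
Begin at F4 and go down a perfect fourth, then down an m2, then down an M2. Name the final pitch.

Down a perfect fourth from F4: C4 (5 semitones down).
A minor second down from C4 is B3.
A major second down from B3 is A3.

A3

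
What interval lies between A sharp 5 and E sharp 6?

perfect fifth

A to E spans five letter names (A-B-C-D-E) — that makes it a fifth of some quality.
A#5 to E#6 is 7 semitones, matching the perfect fifth exactly, so the quality is perfect.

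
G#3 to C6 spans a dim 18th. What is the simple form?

diminished 4th

Each octave removed subtracts seven from the number: 18 − 14 = 4.
Quality carries through unchanged, so the simple form is a diminished fourth.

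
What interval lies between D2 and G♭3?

D to G spans four letter names (D-E-F-G), plus an octave, so the interval is some kind of eleventh.
D2 to Gb3 spans 16 semitones — one semitone narrower than the perfect eleventh (17) — giving a diminished eleventh.
(Equivalently, a compound diminished fourth: a diminished fourth plus an octave.)

diminished eleventh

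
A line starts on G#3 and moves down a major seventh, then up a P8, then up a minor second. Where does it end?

Bb3

Down a major seventh from G#3: A2 (11 semitones down).
A perfect octave up from A2 is A3.
A minor second up from A3 is Bb3.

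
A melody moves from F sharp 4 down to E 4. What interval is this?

Descending from F#4 to E4 is the same interval as ascending E4 to F#4.
E to F spans two letter names (E-F), so the interval is some kind of second.
E4 to F#4 is 2 semitones, matching the major second exactly, so the quality is major.

major second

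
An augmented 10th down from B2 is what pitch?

Gb1

Counting three letter names plus an octave down from B lands on G.
Moving 17 semitones down from B2 (the size of an augmented tenth) reaches Gb1.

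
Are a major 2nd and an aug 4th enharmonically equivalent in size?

A major second is 2 semitones but an augmented fourth is 6 semitones — different sizes.

No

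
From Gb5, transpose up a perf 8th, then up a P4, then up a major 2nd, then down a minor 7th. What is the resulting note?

Eb6

Gb5 up a perfect octave → Gb6 (12 semitones).
Up a perfect fourth from Gb6: Cb7 (5 semitones up).
Cb7 up a major second → Db7 (2 semitones).
Db7 down a minor seventh → Eb6 (10 semitones).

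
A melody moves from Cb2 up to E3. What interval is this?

augmented tenth

C to E spans three letter names (C-D-E), plus an octave: a tenth.
The major tenth is 16 semitones; here we have 17, one semitone wider: augmented.
(Equivalently, a compound augmented third: an augmented third plus an octave.)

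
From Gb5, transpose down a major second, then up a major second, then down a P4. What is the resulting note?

Db5

A major second down from Gb5 is Fb5.
A major second up from Fb5 is Gb5.
A perfect fourth down from Gb5 is Db5.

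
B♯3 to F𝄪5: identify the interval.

B to F spans five letter names (B-C-D-E-F), plus an octave, so the interval is some kind of twelfth.
Counting semitones, B#3→F##5 is 19, which is the perfect twelfth.
(Equivalently, a compound perfect fifth: a perfect fifth plus an octave.)

perfect twelfth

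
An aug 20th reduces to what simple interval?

Each octave removed subtracts seven from the number: 20 − 14 = 6.
That makes an augmented twentieth a compound augmented sixth — 2 octaves plus an augmented sixth.

augmented sixth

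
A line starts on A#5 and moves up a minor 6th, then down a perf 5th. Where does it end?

A#5 up a minor sixth → F#6 (8 semitones).
A perfect fifth down from F#6 is B5.

B5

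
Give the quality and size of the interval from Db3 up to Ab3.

D to A spans five letter names (D-E-F-G-A), so the interval is some kind of fifth.
The perfect fifth spans 7 semitones, and Db3 to Ab3 is exactly 7 semitones — so this is a perfect fifth.

perfect fifth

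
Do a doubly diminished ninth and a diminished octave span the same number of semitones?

A doubly diminished ninth spans 11 semitones, and a diminished octave also spans 11 semitones — they're enharmonic.

Yes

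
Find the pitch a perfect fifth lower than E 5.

Five letter names down from E: A.
A perfect fifth spans 7 semitones, so from E5 the target pitch is A4.

A 4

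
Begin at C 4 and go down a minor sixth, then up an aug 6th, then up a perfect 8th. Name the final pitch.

C4 down a minor sixth → E3 (8 semitones).
Up an augmented sixth from E3: C##4 (10 semitones up).
A perfect octave up from C##4 is C##5.

C double-sharp 5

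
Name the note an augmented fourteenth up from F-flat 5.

E 7

The fourteenth's letter: F up seven letter names plus an octave → E.
An augmented fourteenth is 24 semitones; 24 semitones up from Fb5 gives E7.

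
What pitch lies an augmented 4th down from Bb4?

The fourth takes the letter from B down to F.
An augmented fourth spans 6 semitones, so from Bb4 the target pitch is Fb4.

Fb4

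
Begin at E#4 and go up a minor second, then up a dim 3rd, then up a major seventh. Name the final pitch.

G5

E#4 up a minor second → F#4 (1 semitone).
F#4 up a diminished third → Ab4 (2 semitones).
Ab4 up a major seventh → G5 (11 semitones).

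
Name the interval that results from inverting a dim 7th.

Inverted interval numbers add to nine, so a seventh pairs with a second (7 + 2 = 9).
Quality inverts too: diminished becomes augmented. That makes the inversion an augmented second.

augmented 2nd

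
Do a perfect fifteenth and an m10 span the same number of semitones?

A perfect fifteenth spans 24 semitones; a minor tenth spans 15 semitones. They differ by 9.

No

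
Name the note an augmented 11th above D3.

Four letters up from D (plus an octave) reaches G.
An augmented eleventh is 18 semitones; 18 semitones up from D3 gives G#4.

G#4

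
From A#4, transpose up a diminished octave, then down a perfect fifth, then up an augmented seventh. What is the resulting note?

C##6

A diminished octave up from A#4 is A5.
A5 down a perfect fifth → D5 (7 semitones).
Up an augmented seventh from D5: C##6 (12 semitones up).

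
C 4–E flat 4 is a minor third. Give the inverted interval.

Inverted interval numbers add to nine, so a third pairs with a sixth (3 + 6 = 9).
And minor becomes major under inversion, so we get a major sixth.

major sixth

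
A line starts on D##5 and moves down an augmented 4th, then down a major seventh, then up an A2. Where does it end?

C##4

Down an augmented fourth from D##5: A#4 (6 semitones down).
A major seventh down from A#4 is B3.
An augmented second up from B3 is C##4.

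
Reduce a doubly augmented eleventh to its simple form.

doubly augmented fourth

Subtracting seven from the interval number removes an octave: 11 − 7 = 4.
Quality carries through unchanged, so the simple form is a doubly augmented fourth.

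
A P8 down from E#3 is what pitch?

E#2

For an octave the letter name doesn't change: still E, an octave down.
A perfect octave is 12 semitones; 12 semitones down from E#3 gives E#2.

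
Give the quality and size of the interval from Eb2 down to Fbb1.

A7

Descending from Eb2 to Fbb1 is the same interval as ascending Fbb1 to Eb2.
F to E spans seven letter names (F-G-A-B-C-D-E), so the interval is some kind of seventh.
Fbb1 to Eb2 spans 12 semitones — one semitone wider than the major seventh (11) — giving an augmented seventh.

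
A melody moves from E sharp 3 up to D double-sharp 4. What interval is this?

E to D spans seven letter names (E-F-G-A-B-C-D): a seventh.
Counting semitones, E#3→D##4 is 11, which is the major seventh.

major seventh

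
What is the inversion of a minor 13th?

First reduce the compound minor thirteenth to its simple form, a minor sixth.
Inverted interval numbers add to nine, so a sixth pairs with a third (6 + 3 = 9).
And minor becomes major under inversion, so we get a major third.

major third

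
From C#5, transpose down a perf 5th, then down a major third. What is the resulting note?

D4

C#5 down a perfect fifth → F#4 (7 semitones).
A major third down from F#4 is D4.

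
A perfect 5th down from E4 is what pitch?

A3

The fifth takes the letter from E down to A.
A perfect fifth spans 7 semitones, so from E4 the target pitch is A3.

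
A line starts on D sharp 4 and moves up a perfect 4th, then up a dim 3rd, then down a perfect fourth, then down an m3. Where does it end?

D 4

D#4 up a perfect fourth → G#4 (5 semitones).
G#4 up a diminished third → Bb4 (2 semitones).
Bb4 down a perfect fourth → F4 (5 semitones).
A minor third down from F4 is D4.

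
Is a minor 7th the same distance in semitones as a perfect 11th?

10 semitones (minor seventh) vs 17 semitones (perfect eleventh): not equal.

No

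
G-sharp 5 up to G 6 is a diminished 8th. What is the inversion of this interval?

augmented unison

Inverted interval numbers add to nine, so an octave pairs with a unison (8 + 1 = 9).
The quality also flips — diminished becomes augmented — giving an augmented unison.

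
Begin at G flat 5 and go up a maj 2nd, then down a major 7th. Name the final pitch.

B double-flat 4

A major second up from Gb5 is Ab5.
A major seventh down from Ab5 is Bbb4.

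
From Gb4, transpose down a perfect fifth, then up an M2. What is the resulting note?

Gb4 down a perfect fifth → Cb4 (7 semitones).
Cb4 up a major second → Db4 (2 semitones).

Db4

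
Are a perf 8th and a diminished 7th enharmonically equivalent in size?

No

A perfect octave spans 12 semitones; a diminished seventh spans 9 semitones. They differ by 3.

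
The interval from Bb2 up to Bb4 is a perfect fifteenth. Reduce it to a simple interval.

Take out an octave (7 from the number): 15 − 7 = 8.
So a perfect fifteenth is an octave plus a perfect octave. The quality is unchanged.

perfect 8th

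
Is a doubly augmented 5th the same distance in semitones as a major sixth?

Yes

Both span 9 semitones: a doubly augmented fifth and a major sixth are the same chromatic distance.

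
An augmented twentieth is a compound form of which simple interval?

A6

Take out 2 octaves (14 from the number): 20 − 14 = 6.
Quality carries through unchanged, so the simple form is an augmented sixth.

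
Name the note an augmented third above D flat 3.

The third takes the letter from D up to F.
An augmented third spans 5 semitones, so from Db3 the target pitch is F#3.

F sharp 3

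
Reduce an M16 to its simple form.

M2

Subtracting seven from the interval number removes an octave: 16 − 14 = 2.
So a major sixteenth is 2 octaves plus a major second. The quality is unchanged.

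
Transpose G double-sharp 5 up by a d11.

C sharp 7

Four letters up from G (plus an octave) reaches C.
Moving 16 semitones up from G##5 (the size of a diminished eleventh) reaches C#7.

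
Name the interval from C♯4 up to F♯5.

C to F spans four letter names (C-D-E-F), plus an octave: an eleventh.
The perfect eleventh spans 17 semitones, and C#4 to F#5 is exactly 17 semitones — so this is a perfect eleventh.
(Equivalently, a compound perfect fourth: a perfect fourth plus an octave.)

perfect 11th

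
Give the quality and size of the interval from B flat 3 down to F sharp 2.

Descending from Bb3 to F#2 is the same interval as ascending F#2 to Bb3.
F to B spans four letter names (F-G-A-B), plus an octave, so the interval is some kind of eleventh.
A perfect eleventh would be 17 semitones; F#2 to Bb3 is 16, one semitone narrower, so the interval is diminished.
(Equivalently, a compound diminished fourth: a diminished fourth plus an octave.)

diminished eleventh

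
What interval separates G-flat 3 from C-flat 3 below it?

P5

Descending from Gb3 to Cb3 is the same interval as ascending Cb3 to Gb3.
C to G spans five letter names (C-D-E-F-G): a fifth.
Counting semitones, Cb3→Gb3 is 7, which is the perfect fifth.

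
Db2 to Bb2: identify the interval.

M6

D to B spans six letter names (D-E-F-G-A-B), so the interval is some kind of sixth.
The major sixth spans 9 semitones, and Db2 to Bb2 is exactly 9 semitones — so this is a major sixth.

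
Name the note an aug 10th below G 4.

Counting three letter names plus an octave down from G lands on E.
Moving 17 semitones down from G4 (the size of an augmented tenth) reaches Ebb3.

E-double-flat 3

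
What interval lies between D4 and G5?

D to G spans four letter names (D-E-F-G), plus an octave: an eleventh.
D4 to G5 is 17 semitones, matching the perfect eleventh exactly, so the quality is perfect.
(Equivalently, a compound perfect fourth: a perfect fourth plus an octave.)

perfect eleventh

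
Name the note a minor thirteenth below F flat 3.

The thirteenth's letter: F down six letter names plus an octave → A.
Moving 20 semitones down from Fb3 (the size of a minor thirteenth) reaches Ab1.

A flat 1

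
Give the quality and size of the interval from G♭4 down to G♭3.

perfect 8th

Descending from Gb4 to Gb3 is the same interval as ascending Gb3 to Gb4.
G to G is the same letter name, plus an octave — that makes it an octave of some quality.
Counting semitones, Gb3→Gb4 is 12, which is the perfect octave.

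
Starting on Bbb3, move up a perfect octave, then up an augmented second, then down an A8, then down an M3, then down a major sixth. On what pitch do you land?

Cbb3

A perfect octave up from Bbb3 is Bbb4.
Up an augmented second from Bbb4: C5 (3 semitones up).
C5 down an augmented octave → Cb4 (13 semitones).
Down a major third from Cb4: Abb3 (4 semitones down).
Abb3 down a major sixth → Cbb3 (9 semitones).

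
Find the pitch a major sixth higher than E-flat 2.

C 3

The sixth takes the letter from E up to C.
A major sixth is 9 semitones; 9 semitones up from Eb2 gives C3.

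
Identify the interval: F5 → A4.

minor sixth

Descending from F5 to A4 is the same interval as ascending A4 to F5.
A to F spans six letter names (A-B-C-D-E-F), so the interval is some kind of sixth.
A4 to F5 is 8 semitones, a half step short of the major sixth (9), so this is minor.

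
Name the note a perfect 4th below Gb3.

Db3

The fourth takes the letter from G down to D.
A perfect fourth is 5 semitones; 5 semitones down from Gb3 gives Db3.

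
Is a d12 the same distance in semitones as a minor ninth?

18 semitones (diminished twelfth) vs 13 semitones (minor ninth): not equal.

No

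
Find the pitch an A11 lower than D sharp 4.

A 2

Four letters down from D (plus an octave) reaches A.
Moving 18 semitones down from D#4 (the size of an augmented eleventh) reaches A2.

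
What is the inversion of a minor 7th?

major second

The rule of nine gives the new number: 9 − 7 = 2, so a seventh becomes a second.
And minor becomes major under inversion, so we get a major second.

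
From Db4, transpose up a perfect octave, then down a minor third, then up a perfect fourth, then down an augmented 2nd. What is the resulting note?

Dbb5

Up a perfect octave from Db4: Db5 (12 semitones up).
Db5 down a minor third → Bb4 (3 semitones).
Up a perfect fourth from Bb4: Eb5 (5 semitones up).
Eb5 down an augmented second → Dbb5 (3 semitones).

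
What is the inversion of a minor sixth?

Inverted interval numbers add to nine, so a sixth pairs with a third (6 + 3 = 9).
Quality inverts too: minor becomes major. That makes the inversion a major third.

M3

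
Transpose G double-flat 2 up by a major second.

A double-flat 2

Two letter names up from G: A.
A major second spans 2 semitones, so from Gbb2 the target pitch is Abb2.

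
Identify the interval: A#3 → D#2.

P12

Descending from A#3 to D#2 is the same interval as ascending D#2 to A#3.
D to A spans five letter names (D-E-F-G-A), plus an octave: a twelfth.
D#2 to A#3 is 19 semitones, matching the perfect twelfth exactly, so the quality is perfect.
(Equivalently, a compound perfect fifth: a perfect fifth plus an octave.)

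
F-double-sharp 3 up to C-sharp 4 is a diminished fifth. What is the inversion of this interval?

Inverted interval numbers add to nine, so a fifth pairs with a fourth (5 + 4 = 9).
And diminished becomes augmented under inversion, so we get an augmented fourth.

augmented 4th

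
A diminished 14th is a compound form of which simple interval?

Subtracting seven from the interval number removes an octave: 14 − 7 = 7.
Quality carries through unchanged, so the simple form is a diminished seventh.

diminished seventh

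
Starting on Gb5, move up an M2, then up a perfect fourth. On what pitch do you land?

Db6

A major second up from Gb5 is Ab5.
Up a perfect fourth from Ab5: Db6 (5 semitones up).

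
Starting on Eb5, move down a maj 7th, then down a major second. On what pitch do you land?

A major seventh down from Eb5 is Fb4.
Down a major second from Fb4: Ebb4 (2 semitones down).

Ebb4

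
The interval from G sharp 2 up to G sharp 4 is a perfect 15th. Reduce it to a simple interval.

perfect octave

Take out an octave (7 from the number): 15 − 7 = 8.
That makes a perfect fifteenth a compound perfect octave — an octave plus a perfect octave.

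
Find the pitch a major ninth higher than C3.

The ninth's letter: C up two letter names plus an octave → D.
A major ninth is 14 semitones; 14 semitones up from C3 gives D4.

D4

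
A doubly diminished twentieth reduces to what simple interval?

Take out 2 octaves (14 from the number): 20 − 14 = 6.
That makes a doubly diminished twentieth a compound doubly diminished sixth — 2 octaves plus a doubly diminished sixth.

doubly diminished 6th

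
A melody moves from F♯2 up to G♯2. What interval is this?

M2

F to G spans two letter names (F-G), so the interval is some kind of second.
F#2 to G#2 is 2 semitones, matching the major second exactly, so the quality is major.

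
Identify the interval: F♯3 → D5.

F to D spans six letter names (F-G-A-B-C-D), plus an octave, so the interval is some kind of thirteenth.
A major thirteenth would be 21 semitones, but F#3 to D5 is 20 — one semitone narrower, making it a minor thirteenth.
(Equivalently, a compound minor sixth: a minor sixth plus an octave.)

minor 13th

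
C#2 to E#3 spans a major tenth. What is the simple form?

Subtracting seven from the interval number removes an octave: 10 − 7 = 3.
Quality carries through unchanged, so the simple form is a major third.

M3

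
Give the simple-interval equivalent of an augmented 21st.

augmented 7th

Subtracting seven from the interval number removes an octave: 21 − 14 = 7.
So an augmented twenty-first is 2 octaves plus an augmented seventh. The quality is unchanged.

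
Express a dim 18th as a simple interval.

diminished fourth

Each octave removed subtracts seven from the number: 18 − 14 = 4.
That makes a diminished eighteenth a compound diminished fourth — 2 octaves plus a diminished fourth.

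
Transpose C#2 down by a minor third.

A#1

The third takes the letter from C down to A.
A minor third spans 3 semitones, so from C#2 the target pitch is A#1.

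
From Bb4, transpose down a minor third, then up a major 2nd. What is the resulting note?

A minor third down from Bb4 is G4.
Up a major second from G4: A4 (2 semitones up).

A4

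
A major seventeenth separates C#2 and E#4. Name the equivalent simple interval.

Each octave removed subtracts seven from the number: 17 − 14 = 3.
Quality carries through unchanged, so the simple form is a major third.

major third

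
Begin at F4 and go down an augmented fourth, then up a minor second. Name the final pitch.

Dbb4

Down an augmented fourth from F4: Cb4 (6 semitones down).
Up a minor second from Cb4: Dbb4 (1 semitone up).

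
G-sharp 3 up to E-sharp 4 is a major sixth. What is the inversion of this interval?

minor 3rd

The rule of nine gives the new number: 9 − 6 = 3, so a sixth becomes a third.
Quality inverts too: major becomes minor. That makes the inversion a minor third.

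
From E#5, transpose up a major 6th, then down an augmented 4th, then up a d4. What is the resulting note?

C6

E#5 up a major sixth → C##6 (9 semitones).
Down an augmented fourth from C##6: G#5 (6 semitones down).
G#5 up a diminished fourth → C6 (4 semitones).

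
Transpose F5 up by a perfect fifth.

The fifth takes the letter from F up to C.
Moving 7 semitones up from F5 (the size of a perfect fifth) reaches C6.

C6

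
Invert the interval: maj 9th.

minor 7th

First reduce the compound major ninth to its simple form, a major second.
Interval numbers invert to sum to nine: 2 + 7 = 9, so a second inverts to a seventh.
Quality inverts too: major becomes minor. That makes the inversion a minor seventh.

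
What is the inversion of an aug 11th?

diminished fifth

First reduce the compound augmented eleventh to its simple form, an augmented fourth.
Interval numbers invert to sum to nine: 4 + 5 = 9, so a fourth inverts to a fifth.
The quality also flips — augmented becomes diminished — giving a diminished fifth.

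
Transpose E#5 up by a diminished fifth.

Counting five letter names up from E lands on B.
A diminished fifth spans 6 semitones, so from E#5 the target pitch is B5.

B5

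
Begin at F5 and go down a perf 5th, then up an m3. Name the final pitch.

Db5

F5 down a perfect fifth → Bb4 (7 semitones).
A minor third up from Bb4 is Db5.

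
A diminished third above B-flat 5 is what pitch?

Counting three letter names up from B lands on D.
A diminished third spans 2 semitones, so from Bb5 the target pitch is Dbb6.

D-double-flat 6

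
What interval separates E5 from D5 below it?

Descending from E5 to D5 is the same interval as ascending D5 to E5.
D to E spans two letter names (D-E) — that makes it a second of some quality.
D5 to E5 is 2 semitones, matching the major second exactly, so the quality is major.

major second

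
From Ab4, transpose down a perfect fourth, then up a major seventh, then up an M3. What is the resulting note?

F#5

Down a perfect fourth from Ab4: Eb4 (5 semitones down).
Up a major seventh from Eb4: D5 (11 semitones up).
D5 up a major third → F#5 (4 semitones).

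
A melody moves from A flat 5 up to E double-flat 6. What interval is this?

A to E spans five letter names (A-B-C-D-E), so the interval is some kind of fifth.
Ab5 to Ebb6 spans 6 semitones — one semitone narrower than the perfect fifth (7) — giving a diminished fifth.

diminished fifth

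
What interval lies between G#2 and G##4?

A15

G to G is the same letter name, plus 2 octaves — that makes it a fifteenth of some quality.
G#2 to G##4 spans 25 semitones — one semitone wider than the perfect fifteenth (24) — giving an augmented fifteenth.
(Equivalently, a compound augmented octave: an augmented octave plus an octave.)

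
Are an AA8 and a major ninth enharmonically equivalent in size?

Yes

A doubly augmented octave = 14 semitones = a major ninth; enharmonically equal.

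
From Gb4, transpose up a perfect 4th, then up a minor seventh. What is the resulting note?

Bbb5

A perfect fourth up from Gb4 is Cb5.
A minor seventh up from Cb5 is Bbb5.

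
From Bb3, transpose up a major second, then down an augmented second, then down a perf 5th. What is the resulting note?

Bb3 up a major second → C4 (2 semitones).
An augmented second down from C4 is Bbb3.
A perfect fifth down from Bbb3 is Ebb3.

Ebb3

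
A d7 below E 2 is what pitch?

F-double-sharp 1

Counting seven letter names down from E lands on F.
A diminished seventh is 9 semitones; 9 semitones down from E2 gives F##1.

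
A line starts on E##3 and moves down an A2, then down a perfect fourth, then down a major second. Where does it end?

E##3 down an augmented second → D#3 (3 semitones).
D#3 down a perfect fourth → A#2 (5 semitones).
A#2 down a major second → G#2 (2 semitones).

G#2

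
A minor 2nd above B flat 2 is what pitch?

C flat 3

Two letter names up from B: C.
Moving 1 semitone up from Bb2 (the size of a minor second) reaches Cb3.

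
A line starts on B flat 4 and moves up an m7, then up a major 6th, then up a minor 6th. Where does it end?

Bb4 up a minor seventh → Ab5 (10 semitones).
A major sixth up from Ab5 is F6.
Up a minor sixth from F6: Db7 (8 semitones up).

D flat 7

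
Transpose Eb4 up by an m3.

Counting three letter names up from E lands on G.
Moving 3 semitones up from Eb4 (the size of a minor third) reaches Gb4.

Gb4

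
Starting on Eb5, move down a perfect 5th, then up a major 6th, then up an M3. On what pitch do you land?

Eb5 down a perfect fifth → Ab4 (7 semitones).
A major sixth up from Ab4 is F5.
Up a major third from F5: A5 (4 semitones up).

A5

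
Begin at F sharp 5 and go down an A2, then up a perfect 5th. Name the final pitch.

F#5 down an augmented second → Eb5 (3 semitones).
Up a perfect fifth from Eb5: Bb5 (7 semitones up).

B flat 5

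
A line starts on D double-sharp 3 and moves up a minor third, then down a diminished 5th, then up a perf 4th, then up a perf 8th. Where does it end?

A minor third up from D##3 is F##3.
F##3 down a diminished fifth → B##2 (6 semitones).
Up a perfect fourth from B##2: E##3 (5 semitones up).
Up a perfect octave from E##3: E##4 (12 semitones up).

E double-sharp 4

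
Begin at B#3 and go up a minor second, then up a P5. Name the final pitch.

A minor second up from B#3 is C#4.
Up a perfect fifth from C#4: G#4 (7 semitones up).

G#4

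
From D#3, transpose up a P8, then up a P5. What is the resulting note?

Up a perfect octave from D#3: D#4 (12 semitones up).
Up a perfect fifth from D#4: A#4 (7 semitones up).

A#4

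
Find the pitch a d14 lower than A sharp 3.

Seven letters down from A (plus an octave) reaches B.
A diminished fourteenth spans 21 semitones, so from A#3 the target pitch is B##1.

B double-sharp 1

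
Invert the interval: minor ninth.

First reduce the compound minor ninth to its simple form, a minor second.
Interval numbers invert to sum to nine: 2 + 7 = 9, so a second inverts to a seventh.
The quality also flips — minor becomes major — giving a major seventh.

major 7th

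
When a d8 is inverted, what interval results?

augmented unison

Inverted interval numbers add to nine, so an octave pairs with a unison (8 + 1 = 9).
And diminished becomes augmented under inversion, so we get an augmented unison.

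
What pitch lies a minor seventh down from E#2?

F##1

The seventh takes the letter from E down to F.
Moving 10 semitones down from E#2 (the size of a minor seventh) reaches F##1.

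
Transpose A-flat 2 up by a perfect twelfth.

E-flat 4

Counting five letter names plus an octave up from A lands on E.
A perfect twelfth spans 19 semitones, so from Ab2 the target pitch is Eb4.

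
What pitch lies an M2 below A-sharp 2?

Two letter names down from A: G.
A major second is 2 semitones; 2 semitones down from A#2 gives G#2.

G-sharp 2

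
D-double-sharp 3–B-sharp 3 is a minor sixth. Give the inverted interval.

major 3rd

Interval numbers invert to sum to nine: 6 + 3 = 9, so a sixth inverts to a third.
Quality inverts too: minor becomes major. That makes the inversion a major third.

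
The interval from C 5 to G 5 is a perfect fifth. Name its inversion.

perfect fourth

Interval numbers invert to sum to nine: 5 + 4 = 9, so a fifth inverts to a fourth.
The quality also flips — perfect stays perfect — giving a perfect fourth.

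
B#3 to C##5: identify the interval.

major ninth

B to C spans two letter names (B-C), plus an octave, so the interval is some kind of ninth.
Counting semitones, B#3→C##5 is 14, which is the major ninth.
(Equivalently, a compound major second: a major second plus an octave.)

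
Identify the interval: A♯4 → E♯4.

P4

Descending from A#4 to E#4 is the same interval as ascending E#4 to A#4.
E to A spans four letter names (E-F-G-A) — that makes it a fourth of some quality.
Counting semitones, E#4→A#4 is 5, which is the perfect fourth.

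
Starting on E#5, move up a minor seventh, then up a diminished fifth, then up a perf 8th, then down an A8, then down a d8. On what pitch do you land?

A5

E#5 up a minor seventh → D#6 (10 semitones).
D#6 up a diminished fifth → A6 (6 semitones).
A6 up a perfect octave → A7 (12 semitones).
A7 down an augmented octave → Ab6 (13 semitones).
A diminished octave down from Ab6 is A5.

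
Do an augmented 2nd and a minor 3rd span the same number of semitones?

Yes

Both span 3 semitones: an augmented second and a minor third are the same chromatic distance.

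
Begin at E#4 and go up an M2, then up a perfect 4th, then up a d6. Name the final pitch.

E#4 up a major second → F##4 (2 semitones).
F##4 up a perfect fourth → B#4 (5 semitones).
B#4 up a diminished sixth → G5 (7 semitones).

G5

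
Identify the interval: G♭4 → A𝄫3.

major seventh

Descending from Gb4 to Abb3 is the same interval as ascending Abb3 to Gb4.
A to G spans seven letter names (A-B-C-D-E-F-G), so the interval is some kind of seventh.
Counting semitones, Abb3→Gb4 is 11, which is the major seventh.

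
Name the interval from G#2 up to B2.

G to B spans three letter names (G-A-B) — that makes it a third of some quality.
A major third would be 4 semitones, but G#2 to B2 is 3 — one semitone narrower, making it a minor third.

minor third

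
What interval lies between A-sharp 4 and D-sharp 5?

perfect 4th

A to D spans four letter names (A-B-C-D), so the interval is some kind of fourth.
A#4 to D#5 is 5 semitones, matching the perfect fourth exactly, so the quality is perfect.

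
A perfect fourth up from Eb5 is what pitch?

Four letter names up from E: A.
A perfect fourth is 5 semitones; 5 semitones up from Eb5 gives Ab5.

Ab5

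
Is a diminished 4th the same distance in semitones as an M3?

Yes

A diminished fourth = 4 semitones = a major third; enharmonically equal.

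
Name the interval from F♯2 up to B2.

F to B spans four letter names (F-G-A-B), so the interval is some kind of fourth.
Counting semitones, F#2→B2 is 5, which is the perfect fourth.

perfect fourth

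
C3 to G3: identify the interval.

perfect fifth

C to G spans five letter names (C-D-E-F-G): a fifth.
Counting semitones, C3→G3 is 7, which is the perfect fifth.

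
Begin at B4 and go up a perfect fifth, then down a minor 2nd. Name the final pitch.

E#5

A perfect fifth up from B4 is F#5.
A minor second down from F#5 is E#5.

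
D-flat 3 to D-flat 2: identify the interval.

perfect octave

Descending from Db3 to Db2 is the same interval as ascending Db2 to Db3.
D to D is the same letter name, plus an octave, so the interval is some kind of octave.
Db2 to Db3 is 12 semitones, matching the perfect octave exactly, so the quality is perfect.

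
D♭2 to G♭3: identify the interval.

perfect eleventh

D to G spans four letter names (D-E-F-G), plus an octave — that makes it an eleventh of some quality.
The perfect eleventh spans 17 semitones, and Db2 to Gb3 is exactly 17 semitones — so this is a perfect eleventh.
(Equivalently, a compound perfect fourth: a perfect fourth plus an octave.)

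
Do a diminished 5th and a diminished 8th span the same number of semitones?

No

6 semitones (diminished fifth) vs 11 semitones (diminished octave): not equal.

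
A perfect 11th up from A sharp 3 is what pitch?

D sharp 5

Counting four letter names plus an octave up from A lands on D.
A perfect eleventh spans 17 semitones, so from A#3 the target pitch is D#5.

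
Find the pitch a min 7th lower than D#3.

Counting seven letter names down from D lands on E.
Moving 10 semitones down from D#3 (the size of a minor seventh) reaches E#2.

E#2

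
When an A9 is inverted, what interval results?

d7

First reduce the compound augmented ninth to its simple form, an augmented second.
Inverted interval numbers add to nine, so a second pairs with a seventh (2 + 7 = 9).
And augmented becomes diminished under inversion, so we get a diminished seventh.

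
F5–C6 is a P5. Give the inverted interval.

Inverted interval numbers add to nine, so a fifth pairs with a fourth (5 + 4 = 9).
And perfect stays perfect under inversion, so we get a perfect fourth.

P4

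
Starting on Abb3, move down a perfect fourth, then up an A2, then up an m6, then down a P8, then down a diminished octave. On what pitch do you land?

D2

A perfect fourth down from Abb3 is Ebb3.
An augmented second up from Ebb3 is F3.
Up a minor sixth from F3: Db4 (8 semitones up).
Db4 down a perfect octave → Db3 (12 semitones).
Down a diminished octave from Db3: D2 (11 semitones down).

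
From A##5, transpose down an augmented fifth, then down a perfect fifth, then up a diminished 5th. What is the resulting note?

D5

Down an augmented fifth from A##5: D#5 (8 semitones down).
Down a perfect fifth from D#5: G#4 (7 semitones down).
A diminished fifth up from G#4 is D5.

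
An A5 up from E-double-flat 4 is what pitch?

B-flat 4

The fifth takes the letter from E up to B.
Moving 8 semitones up from Ebb4 (the size of an augmented fifth) reaches Bb4.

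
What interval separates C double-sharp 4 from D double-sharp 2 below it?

Descending from C##4 to D##2 is the same interval as ascending D##2 to C##4.
D to C spans seven letter names (D-E-F-G-A-B-C), plus an octave, so the interval is some kind of fourteenth.
A major fourteenth would be 23 semitones, but D##2 to C##4 is 22 — one semitone narrower, making it a minor fourteenth.
(Equivalently, a compound minor seventh: a minor seventh plus an octave.)

minor fourteenth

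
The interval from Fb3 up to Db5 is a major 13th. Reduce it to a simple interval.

major 6th

Each octave removed subtracts seven from the number: 13 − 7 = 6.
That makes a major thirteenth a compound major sixth — an octave plus a major sixth.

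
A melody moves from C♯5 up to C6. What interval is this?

C to C is the same letter name, plus an octave, so the interval is some kind of octave.
C#5 to C6 spans 11 semitones — one semitone narrower than the perfect octave (12) — giving a diminished octave.

d8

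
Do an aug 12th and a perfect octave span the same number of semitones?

An augmented twelfth spans 20 semitones; a perfect octave spans 12 semitones. They differ by 8.

No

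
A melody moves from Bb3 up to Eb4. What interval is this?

perfect fourth

B to E spans four letter names (B-C-D-E): a fourth.
Bb3 to Eb4 is 5 semitones, matching the perfect fourth exactly, so the quality is perfect.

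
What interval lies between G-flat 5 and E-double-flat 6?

G to E spans six letter names (G-A-B-C-D-E): a sixth.
A major sixth would be 9 semitones, but Gb5 to Ebb6 is 8 — one semitone narrower, making it a minor sixth.

minor sixth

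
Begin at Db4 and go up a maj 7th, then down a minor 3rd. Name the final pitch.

A4

Up a major seventh from Db4: C5 (11 semitones up).
Down a minor third from C5: A4 (3 semitones down).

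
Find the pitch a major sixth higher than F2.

Six letter names up from F: D.
A major sixth spans 9 semitones, so from F2 the target pitch is D3.

D3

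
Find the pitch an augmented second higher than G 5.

Two letter names up from G: A.
An augmented second is 3 semitones; 3 semitones up from G5 gives A#5.

A-sharp 5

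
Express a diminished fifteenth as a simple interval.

diminished octave

Each octave removed subtracts seven from the number: 15 − 7 = 8.
Quality carries through unchanged, so the simple form is a diminished octave.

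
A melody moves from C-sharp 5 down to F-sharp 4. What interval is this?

Descending from C#5 to F#4 is the same interval as ascending F#4 to C#5.
F to C spans five letter names (F-G-A-B-C) — that makes it a fifth of some quality.
Counting semitones, F#4→C#5 is 7, which is the perfect fifth.

perfect 5th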